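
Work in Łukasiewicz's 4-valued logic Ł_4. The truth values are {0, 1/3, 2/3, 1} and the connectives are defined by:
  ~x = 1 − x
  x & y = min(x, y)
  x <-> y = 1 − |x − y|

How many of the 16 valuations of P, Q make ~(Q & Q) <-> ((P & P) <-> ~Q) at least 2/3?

P = 0, Q = 0 ↦ 0  <
P = 0, Q = 1/3 ↦ 2/3  ≥
P = 0, Q = 2/3 ↦ 2/3  ≥
P = 0, Q = 1 ↦ 0  <
P = 1/3, Q = 0 ↦ 1/3  <
P = 1/3, Q = 1/3 ↦ 1  ≥
P = 1/3, Q = 2/3 ↦ 1/3  <
P = 1/3, Q = 1 ↦ 1/3  <
P = 2/3, Q = 0 ↦ 2/3  ≥
P = 2/3, Q = 1/3 ↦ 2/3  ≥
P = 2/3, Q = 2/3 ↦ 2/3  ≥
P = 2/3, Q = 1 ↦ 2/3  ≥
P = 1, Q = 0 ↦ 1  ≥
P = 1, Q = 1/3 ↦ 1  ≥
P = 1, Q = 2/3 ↦ 1  ≥
P = 1, Q = 1 ↦ 1  ≥
So 11 of the 16 assignments meet the threshold.

11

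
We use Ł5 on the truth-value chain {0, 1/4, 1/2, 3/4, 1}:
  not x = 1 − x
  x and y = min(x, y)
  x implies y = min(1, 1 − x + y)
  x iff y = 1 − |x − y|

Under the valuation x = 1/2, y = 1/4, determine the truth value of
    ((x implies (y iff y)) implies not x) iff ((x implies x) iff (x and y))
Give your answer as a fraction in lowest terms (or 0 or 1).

y iff y = 1/4 iff 1/4 = 1
x implies (y iff y) = 1/2 implies 1 = 1
not x = not 1/2 = 1/2
(x implies (y iff y)) implies not x = 1 implies 1/2 = 1/2
x implies x = 1/2 implies 1/2 = 1
x and y = 1/2 and 1/4 = 1/4
(x implies x) iff (x and y) = 1 iff 1/4 = 1/4
((x implies (y iff y)) implies not x) iff ((x implies x) iff (x and y)) = 1/2 iff 1/4 = 3/4

3/4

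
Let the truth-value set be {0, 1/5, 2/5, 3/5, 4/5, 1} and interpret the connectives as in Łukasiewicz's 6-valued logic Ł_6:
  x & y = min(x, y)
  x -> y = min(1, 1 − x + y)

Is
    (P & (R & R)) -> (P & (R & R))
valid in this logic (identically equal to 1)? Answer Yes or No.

Yes

At P = 3/5, R = 1/5, for instance:
R & R = 1/5 & 1/5 = 1/5
P & (R & R) = 3/5 & 1/5 = 1/5
(P & (R & R)) -> (P & (R & R)) = 1/5 -> 1/5 = 1
and checking the remaining 35 assignments likewise gives ≥ 1 in every case.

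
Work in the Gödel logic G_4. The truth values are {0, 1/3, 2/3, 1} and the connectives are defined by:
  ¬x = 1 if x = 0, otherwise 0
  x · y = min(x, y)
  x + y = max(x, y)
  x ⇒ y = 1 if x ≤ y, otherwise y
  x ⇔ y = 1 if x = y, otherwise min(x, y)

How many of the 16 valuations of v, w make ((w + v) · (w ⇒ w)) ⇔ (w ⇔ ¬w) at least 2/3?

1

v = 0, w = 0 ↦ 1  ≥
v = 0, w = 1/3 ↦ 0  <
v = 0, w = 2/3 ↦ 0  <
v = 0, w = 1 ↦ 0  <
v = 1/3, w = 0 ↦ 0  <
v = 1/3, w = 1/3 ↦ 0  <
v = 1/3, w = 2/3 ↦ 0  <
v = 1/3, w = 1 ↦ 0  <
v = 2/3, w = 0 ↦ 0  <
v = 2/3, w = 1/3 ↦ 0  <
v = 2/3, w = 2/3 ↦ 0  <
v = 2/3, w = 1 ↦ 0  <
v = 1, w = 0 ↦ 0  <
v = 1, w = 1/3 ↦ 0  <
v = 1, w = 2/3 ↦ 0  <
v = 1, w = 1 ↦ 0  <
So 1 of the 16 assignments meets the threshold.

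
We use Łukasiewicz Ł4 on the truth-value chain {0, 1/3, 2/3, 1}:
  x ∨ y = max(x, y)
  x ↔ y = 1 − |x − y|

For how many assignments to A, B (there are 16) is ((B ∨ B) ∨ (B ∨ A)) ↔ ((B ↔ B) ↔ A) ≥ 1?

10

A = 0, B = 0 ↦ 1  ≥
A = 0, B = 1/3 ↦ 2/3  <
A = 0, B = 2/3 ↦ 1/3  <
A = 0, B = 1 ↦ 0  <
A = 1/3, B = 0 ↦ 1  ≥
A = 1/3, B = 1/3 ↦ 1  ≥
A = 1/3, B = 2/3 ↦ 2/3  <
A = 1/3, B = 1 ↦ 1/3  <
A = 2/3, B = 0 ↦ 1  ≥
A = 2/3, B = 1/3 ↦ 1  ≥
A = 2/3, B = 2/3 ↦ 1  ≥
A = 2/3, B = 1 ↦ 2/3  <
A = 1, B = 0 ↦ 1  ≥
A = 1, B = 1/3 ↦ 1  ≥
A = 1, B = 2/3 ↦ 1  ≥
A = 1, B = 1 ↦ 1  ≥
So 10 of the 16 assignments meet the threshold.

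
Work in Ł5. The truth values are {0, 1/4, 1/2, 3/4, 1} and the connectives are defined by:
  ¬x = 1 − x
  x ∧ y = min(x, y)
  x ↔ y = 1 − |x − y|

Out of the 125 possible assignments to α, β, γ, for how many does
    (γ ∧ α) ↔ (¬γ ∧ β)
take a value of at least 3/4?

value 1: 31 assignments (counts)
value 3/4: 36 assignments (counts)
value 1/2: 34 assignments
value 1/4: 14 assignments
value 0: 10 assignments
So 67 of the 125 assignments meet the threshold.

67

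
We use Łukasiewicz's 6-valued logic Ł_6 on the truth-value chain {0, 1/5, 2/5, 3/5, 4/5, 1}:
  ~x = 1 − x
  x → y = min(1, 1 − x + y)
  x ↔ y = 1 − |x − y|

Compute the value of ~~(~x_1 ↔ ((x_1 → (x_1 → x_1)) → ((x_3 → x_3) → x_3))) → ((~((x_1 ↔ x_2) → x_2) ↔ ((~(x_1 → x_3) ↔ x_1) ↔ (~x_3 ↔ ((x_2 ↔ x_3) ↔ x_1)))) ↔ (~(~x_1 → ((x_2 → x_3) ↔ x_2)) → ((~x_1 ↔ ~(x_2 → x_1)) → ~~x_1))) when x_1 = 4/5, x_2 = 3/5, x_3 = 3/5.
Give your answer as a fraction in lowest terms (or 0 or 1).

4/5

~x_1 = ~4/5 = 1/5
x_1 → x_1 = 4/5 → 4/5 = 1
x_1 → (x_1 → x_1) = 4/5 → 1 = 1
x_3 → x_3 = 3/5 → 3/5 = 1
(x_3 → x_3) → x_3 = 1 → 3/5 = 3/5
(x_1 → (x_1 → x_1)) → ((x_3 → x_3) → x_3) = 1 → 3/5 = 3/5
~x_1 ↔ ((x_1 → (x_1 → x_1)) → ((x_3 → x_3) → x_3)) = 1/5 ↔ 3/5 = 3/5
~(~x_1 ↔ ((x_1 → (x_1 → x_1)) → ((x_3 → x_3) → x_3))) = ~3/5 = 2/5
~~(~x_1 ↔ ((x_1 → (x_1 → x_1)) → ((x_3 → x_3) → x_3))) = ~2/5 = 3/5
x_1 ↔ x_2 = 4/5 ↔ 3/5 = 4/5
(x_1 ↔ x_2) → x_2 = 4/5 → 3/5 = 4/5
~((x_1 ↔ x_2) → x_2) = ~4/5 = 1/5
x_1 → x_3 = 4/5 → 3/5 = 4/5
~(x_1 → x_3) = ~4/5 = 1/5
~(x_1 → x_3) ↔ x_1 = 1/5 ↔ 4/5 = 2/5
~x_3 = ~3/5 = 2/5
x_2 ↔ x_3 = 3/5 ↔ 3/5 = 1
(x_2 ↔ x_3) ↔ x_1 = 1 ↔ 4/5 = 4/5
~x_3 ↔ ((x_2 ↔ x_3) ↔ x_1) = 2/5 ↔ 4/5 = 3/5
(~(x_1 → x_3) ↔ x_1) ↔ (~x_3 ↔ ((x_2 ↔ x_3) ↔ x_1)) = 2/5 ↔ 3/5 = 4/5
~((x_1 ↔ x_2) → x_2) ↔ ((~(x_1 → x_3) ↔ x_1) ↔ (~x_3 ↔ ((x_2 ↔ x_3) ↔ x_1))) = 1/5 ↔ 4/5 = 2/5
~x_1 = ~4/5 = 1/5
x_2 → x_3 = 3/5 → 3/5 = 1
(x_2 → x_3) ↔ x_2 = 1 ↔ 3/5 = 3/5
~x_1 → ((x_2 → x_3) ↔ x_2) = 1/5 → 3/5 = 1
~(~x_1 → ((x_2 → x_3) ↔ x_2)) = ~1 = 0
~x_1 = ~4/5 = 1/5
x_2 → x_1 = 3/5 → 4/5 = 1
~(x_2 → x_1) = ~1 = 0
~x_1 ↔ ~(x_2 → x_1) = 1/5 ↔ 0 = 4/5
~x_1 = ~4/5 = 1/5
~~x_1 = ~1/5 = 4/5
(~x_1 ↔ ~(x_2 → x_1)) → ~~x_1 = 4/5 → 4/5 = 1
~(~x_1 → ((x_2 → x_3) ↔ x_2)) → ((~x_1 ↔ ~(x_2 → x_1)) → ~~x_1) = 0 → 1 = 1
(~((x_1 ↔ x_2) → x_2) ↔ ((~(x_1 → x_3) ↔ x_1) ↔ (~x_3 ↔ ((x_2 ↔ x_3) ↔ x_1)))) ↔ (~(~x_1 → ((x_2 → x_3) ↔ x_2)) → ((~x_1 ↔ ~(x_2 → x_1)) → ~~x_1)) = 2/5 ↔ 1 = 2/5
~~(~x_1 ↔ ((x_1 → (x_1 → x_1)) → ((x_3 → x_3) → x_3))) → ((~((x_1 ↔ x_2) → x_2) ↔ ((~(x_1 → x_3) ↔ x_1) ↔ (~x_3 ↔ ((x_2 ↔ x_3) ↔ x_1)))) ↔ (~(~x_1 → ((x_2 → x_3) ↔ x_2)) → ((~x_1 ↔ ~(x_2 → x_1)) → ~~x_1))) = 3/5 → 2/5 = 4/5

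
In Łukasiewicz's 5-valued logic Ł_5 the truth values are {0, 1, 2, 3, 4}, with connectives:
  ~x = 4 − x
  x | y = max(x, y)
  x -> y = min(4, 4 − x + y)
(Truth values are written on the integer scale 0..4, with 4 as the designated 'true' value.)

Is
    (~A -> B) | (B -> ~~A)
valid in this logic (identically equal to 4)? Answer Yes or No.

No

Counterexample: take A = 0, B = 1.
~A = ~0 = 4
~A -> B = 4 -> 1 = 1
~A = ~0 = 4
~~A = ~4 = 0
B -> ~~A = 1 -> 0 = 3
(~A -> B) | (B -> ~~A) = 1 | 3 = 3
This gives 3 ≠ 4.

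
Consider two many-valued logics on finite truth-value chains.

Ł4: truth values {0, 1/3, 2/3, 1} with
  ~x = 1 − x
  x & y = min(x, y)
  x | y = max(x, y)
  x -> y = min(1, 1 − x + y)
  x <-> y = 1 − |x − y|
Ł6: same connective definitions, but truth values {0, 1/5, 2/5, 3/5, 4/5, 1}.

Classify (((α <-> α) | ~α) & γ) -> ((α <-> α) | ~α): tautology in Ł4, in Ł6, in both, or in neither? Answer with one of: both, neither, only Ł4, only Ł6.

In Ł4: every assignment gives 1 — tautology.
In Ł6: every assignment gives 1 — tautology.

both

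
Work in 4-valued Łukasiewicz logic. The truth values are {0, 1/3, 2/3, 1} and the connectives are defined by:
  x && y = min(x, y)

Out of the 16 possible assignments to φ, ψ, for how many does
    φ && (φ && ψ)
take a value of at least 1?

1

φ = 0, ψ = 0 ↦ 0  <
φ = 0, ψ = 1/3 ↦ 0  <
φ = 0, ψ = 2/3 ↦ 0  <
φ = 0, ψ = 1 ↦ 0  <
φ = 1/3, ψ = 0 ↦ 0  <
φ = 1/3, ψ = 1/3 ↦ 1/3  <
φ = 1/3, ψ = 2/3 ↦ 1/3  <
φ = 1/3, ψ = 1 ↦ 1/3  <
φ = 2/3, ψ = 0 ↦ 0  <
φ = 2/3, ψ = 1/3 ↦ 1/3  <
φ = 2/3, ψ = 2/3 ↦ 2/3  <
φ = 2/3, ψ = 1 ↦ 2/3  <
φ = 1, ψ = 0 ↦ 0  <
φ = 1, ψ = 1/3 ↦ 1/3  <
φ = 1, ψ = 2/3 ↦ 2/3  <
φ = 1, ψ = 1 ↦ 1  ≥
So 1 of the 16 assignments meets the threshold.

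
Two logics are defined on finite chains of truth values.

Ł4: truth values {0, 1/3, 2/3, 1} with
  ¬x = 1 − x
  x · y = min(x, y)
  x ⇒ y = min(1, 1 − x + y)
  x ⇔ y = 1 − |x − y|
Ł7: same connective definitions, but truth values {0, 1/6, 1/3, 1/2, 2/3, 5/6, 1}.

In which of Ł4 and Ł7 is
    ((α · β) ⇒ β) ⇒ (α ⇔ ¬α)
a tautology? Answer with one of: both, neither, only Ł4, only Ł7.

In Ł4: at α = 0, β = 0 the value is 0 — not a tautology.
In Ł7: at α = 0, β = 0 the value is 0 — not a tautology.

neither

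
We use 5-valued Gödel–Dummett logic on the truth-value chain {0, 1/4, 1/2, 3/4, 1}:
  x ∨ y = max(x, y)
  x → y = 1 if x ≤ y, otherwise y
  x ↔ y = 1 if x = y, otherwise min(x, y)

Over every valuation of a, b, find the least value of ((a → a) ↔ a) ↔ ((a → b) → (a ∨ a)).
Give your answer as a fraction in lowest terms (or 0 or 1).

1/4

Take a = 1/4, b = 0:
a → a = 1/4 → 1/4 = 1
(a → a) ↔ a = 1 ↔ 1/4 = 1/4
a → b = 1/4 → 0 = 0
a ∨ a = 1/4 ∨ 1/4 = 1/4
(a → b) → (a ∨ a) = 0 → 1/4 = 1
((a → a) ↔ a) ↔ ((a → b) → (a ∨ a)) = 1/4 ↔ 1 = 1/4
No assignment yields a value below 1/4, so this is the minimum.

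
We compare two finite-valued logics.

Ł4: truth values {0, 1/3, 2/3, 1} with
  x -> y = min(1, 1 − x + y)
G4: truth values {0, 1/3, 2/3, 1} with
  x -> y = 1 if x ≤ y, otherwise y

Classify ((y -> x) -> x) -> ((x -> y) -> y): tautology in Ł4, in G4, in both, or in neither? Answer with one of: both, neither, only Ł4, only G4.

In Ł4: every assignment gives 1 — tautology.
In G4: at x = 0, y = 1/3 the value is 1/3 — not a tautology.

only Ł4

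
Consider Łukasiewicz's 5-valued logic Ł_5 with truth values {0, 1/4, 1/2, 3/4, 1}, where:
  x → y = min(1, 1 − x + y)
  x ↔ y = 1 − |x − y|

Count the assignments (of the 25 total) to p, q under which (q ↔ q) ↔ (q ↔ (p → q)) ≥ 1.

9

value 1: 9 assignments (counts)
value 3/4: 7 assignments
value 1/2: 5 assignments
value 1/4: 3 assignments
value 0: 1 assignment
So 9 of the 25 assignments meet the threshold.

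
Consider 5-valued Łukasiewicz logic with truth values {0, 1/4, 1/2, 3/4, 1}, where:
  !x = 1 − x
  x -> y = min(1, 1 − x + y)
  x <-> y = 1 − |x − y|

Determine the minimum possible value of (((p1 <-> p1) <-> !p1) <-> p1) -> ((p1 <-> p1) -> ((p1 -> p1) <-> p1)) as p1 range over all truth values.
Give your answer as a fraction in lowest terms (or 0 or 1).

Take p1 = 1/2:
p1 <-> p1 = 1/2 <-> 1/2 = 1
!p1 = !1/2 = 1/2
(p1 <-> p1) <-> !p1 = 1 <-> 1/2 = 1/2
((p1 <-> p1) <-> !p1) <-> p1 = 1/2 <-> 1/2 = 1
p1 <-> p1 = 1/2 <-> 1/2 = 1
p1 -> p1 = 1/2 -> 1/2 = 1
(p1 -> p1) <-> p1 = 1 <-> 1/2 = 1/2
(p1 <-> p1) -> ((p1 -> p1) <-> p1) = 1 -> 1/2 = 1/2
(((p1 <-> p1) <-> !p1) <-> p1) -> ((p1 <-> p1) -> ((p1 -> p1) <-> p1)) = 1 -> 1/2 = 1/2
No assignment yields a value below 1/2, so this is the minimum.

1/2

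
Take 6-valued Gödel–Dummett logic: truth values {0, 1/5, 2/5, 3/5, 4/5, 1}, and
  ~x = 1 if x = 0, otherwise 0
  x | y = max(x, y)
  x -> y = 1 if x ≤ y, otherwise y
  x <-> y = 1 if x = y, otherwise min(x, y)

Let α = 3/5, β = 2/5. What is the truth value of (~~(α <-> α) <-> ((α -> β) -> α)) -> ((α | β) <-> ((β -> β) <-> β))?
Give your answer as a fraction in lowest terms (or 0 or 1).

2/5

α <-> α = 3/5 <-> 3/5 = 1
~(α <-> α) = ~1 = 0
~~(α <-> α) = ~0 = 1
α -> β = 3/5 -> 2/5 = 2/5
(α -> β) -> α = 2/5 -> 3/5 = 1
~~(α <-> α) <-> ((α -> β) -> α) = 1 <-> 1 = 1
α | β = 3/5 | 2/5 = 3/5
β -> β = 2/5 -> 2/5 = 1
(β -> β) <-> β = 1 <-> 2/5 = 2/5
(α | β) <-> ((β -> β) <-> β) = 3/5 <-> 2/5 = 2/5
(~~(α <-> α) <-> ((α -> β) -> α)) -> ((α | β) <-> ((β -> β) <-> β)) = 1 -> 2/5 = 2/5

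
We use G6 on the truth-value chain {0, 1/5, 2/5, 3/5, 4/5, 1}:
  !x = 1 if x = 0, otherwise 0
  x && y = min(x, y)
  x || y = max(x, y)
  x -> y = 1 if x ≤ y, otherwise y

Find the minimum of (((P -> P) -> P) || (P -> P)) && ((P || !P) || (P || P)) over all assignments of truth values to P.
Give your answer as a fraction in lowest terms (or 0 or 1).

1/5

Take P = 1/5:
P -> P = 1/5 -> 1/5 = 1
(P -> P) -> P = 1 -> 1/5 = 1/5
P -> P = 1/5 -> 1/5 = 1
((P -> P) -> P) || (P -> P) = 1/5 || 1 = 1
!P = !1/5 = 0
P || !P = 1/5 || 0 = 1/5
P || P = 1/5 || 1/5 = 1/5
(P || !P) || (P || P) = 1/5 || 1/5 = 1/5
(((P -> P) -> P) || (P -> P)) && ((P || !P) || (P || P)) = 1 && 1/5 = 1/5
No assignment yields a value below 1/5, so this is the minimum.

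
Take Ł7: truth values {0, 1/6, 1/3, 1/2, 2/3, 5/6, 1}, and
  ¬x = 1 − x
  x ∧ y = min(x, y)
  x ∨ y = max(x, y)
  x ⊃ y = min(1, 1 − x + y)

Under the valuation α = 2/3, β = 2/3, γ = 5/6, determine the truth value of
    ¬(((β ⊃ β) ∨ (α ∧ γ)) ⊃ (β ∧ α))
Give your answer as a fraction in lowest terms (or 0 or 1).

β ⊃ β = 2/3 ⊃ 2/3 = 1
α ∧ γ = 2/3 ∧ 5/6 = 2/3
(β ⊃ β) ∨ (α ∧ γ) = 1 ∨ 2/3 = 1
β ∧ α = 2/3 ∧ 2/3 = 2/3
((β ⊃ β) ∨ (α ∧ γ)) ⊃ (β ∧ α) = 1 ⊃ 2/3 = 2/3
¬(((β ⊃ β) ∨ (α ∧ γ)) ⊃ (β ∧ α)) = ¬2/3 = 1/3

1/3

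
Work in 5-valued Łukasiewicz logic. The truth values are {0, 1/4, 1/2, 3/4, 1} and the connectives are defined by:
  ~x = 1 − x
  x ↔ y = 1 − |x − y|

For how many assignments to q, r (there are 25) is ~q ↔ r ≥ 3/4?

13

value 1: 5 assignments (counts)
value 3/4: 8 assignments (counts)
value 1/2: 6 assignments
value 1/4: 4 assignments
value 0: 2 assignments
So 13 of the 25 assignments meet the threshold.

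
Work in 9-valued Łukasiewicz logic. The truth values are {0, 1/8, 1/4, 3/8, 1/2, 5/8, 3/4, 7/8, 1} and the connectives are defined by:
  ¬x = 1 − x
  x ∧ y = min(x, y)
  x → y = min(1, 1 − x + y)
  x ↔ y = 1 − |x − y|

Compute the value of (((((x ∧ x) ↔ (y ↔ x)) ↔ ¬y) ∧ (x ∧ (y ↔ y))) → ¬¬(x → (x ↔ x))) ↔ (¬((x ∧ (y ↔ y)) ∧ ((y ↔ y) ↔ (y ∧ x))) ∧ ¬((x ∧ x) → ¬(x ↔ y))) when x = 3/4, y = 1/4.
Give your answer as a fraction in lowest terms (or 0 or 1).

1/4

x ∧ x = 3/4 ∧ 3/4 = 3/4
y ↔ x = 1/4 ↔ 3/4 = 1/2
(x ∧ x) ↔ (y ↔ x) = 3/4 ↔ 1/2 = 3/4
¬y = ¬1/4 = 3/4
((x ∧ x) ↔ (y ↔ x)) ↔ ¬y = 3/4 ↔ 3/4 = 1
y ↔ y = 1/4 ↔ 1/4 = 1
x ∧ (y ↔ y) = 3/4 ∧ 1 = 3/4
(((x ∧ x) ↔ (y ↔ x)) ↔ ¬y) ∧ (x ∧ (y ↔ y)) = 1 ∧ 3/4 = 3/4
x ↔ x = 3/4 ↔ 3/4 = 1
x → (x ↔ x) = 3/4 → 1 = 1
¬(x → (x ↔ x)) = ¬1 = 0
¬¬(x → (x ↔ x)) = ¬0 = 1
((((x ∧ x) ↔ (y ↔ x)) ↔ ¬y) ∧ (x ∧ (y ↔ y))) → ¬¬(x → (x ↔ x)) = 3/4 → 1 = 1
y ↔ y = 1/4 ↔ 1/4 = 1
x ∧ (y ↔ y) = 3/4 ∧ 1 = 3/4
y ↔ y = 1/4 ↔ 1/4 = 1
y ∧ x = 1/4 ∧ 3/4 = 1/4
(y ↔ y) ↔ (y ∧ x) = 1 ↔ 1/4 = 1/4
(x ∧ (y ↔ y)) ∧ ((y ↔ y) ↔ (y ∧ x)) = 3/4 ∧ 1/4 = 1/4
¬((x ∧ (y ↔ y)) ∧ ((y ↔ y) ↔ (y ∧ x))) = ¬1/4 = 3/4
x ∧ x = 3/4 ∧ 3/4 = 3/4
x ↔ y = 3/4 ↔ 1/4 = 1/2
¬(x ↔ y) = ¬1/2 = 1/2
(x ∧ x) → ¬(x ↔ y) = 3/4 → 1/2 = 3/4
¬((x ∧ x) → ¬(x ↔ y)) = ¬3/4 = 1/4
¬((x ∧ (y ↔ y)) ∧ ((y ↔ y) ↔ (y ∧ x))) ∧ ¬((x ∧ x) → ¬(x ↔ y)) = 3/4 ∧ 1/4 = 1/4
(((((x ∧ x) ↔ (y ↔ x)) ↔ ¬y) ∧ (x ∧ (y ↔ y))) → ¬¬(x → (x ↔ x))) ↔ (¬((x ∧ (y ↔ y)) ∧ ((y ↔ y) ↔ (y ∧ x))) ∧ ¬((x ∧ x) → ¬(x ↔ y))) = 1 ↔ 1/4 = 1/4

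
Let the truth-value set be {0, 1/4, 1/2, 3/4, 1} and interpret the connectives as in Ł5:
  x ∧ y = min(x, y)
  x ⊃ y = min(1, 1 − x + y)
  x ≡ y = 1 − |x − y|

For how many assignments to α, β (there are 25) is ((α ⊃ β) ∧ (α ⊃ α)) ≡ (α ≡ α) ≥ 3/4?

19

value 1: 15 assignments (counts)
value 3/4: 4 assignments (counts)
value 1/2: 3 assignments
value 1/4: 2 assignments
value 0: 1 assignment
So 19 of the 25 assignments meet the threshold.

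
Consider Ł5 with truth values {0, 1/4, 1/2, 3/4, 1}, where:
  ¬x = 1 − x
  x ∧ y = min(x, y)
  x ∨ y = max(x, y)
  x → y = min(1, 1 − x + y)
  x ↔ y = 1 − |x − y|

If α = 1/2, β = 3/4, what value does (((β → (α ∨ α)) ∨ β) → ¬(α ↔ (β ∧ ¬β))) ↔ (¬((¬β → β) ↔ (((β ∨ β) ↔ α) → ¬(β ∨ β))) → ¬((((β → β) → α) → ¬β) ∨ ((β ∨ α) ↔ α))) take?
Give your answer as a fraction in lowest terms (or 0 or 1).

α ∨ α = 1/2 ∨ 1/2 = 1/2
β → (α ∨ α) = 3/4 → 1/2 = 3/4
(β → (α ∨ α)) ∨ β = 3/4 ∨ 3/4 = 3/4
¬β = ¬3/4 = 1/4
β ∧ ¬β = 3/4 ∧ 1/4 = 1/4
α ↔ (β ∧ ¬β) = 1/2 ↔ 1/4 = 3/4
¬(α ↔ (β ∧ ¬β)) = ¬3/4 = 1/4
((β → (α ∨ α)) ∨ β) → ¬(α ↔ (β ∧ ¬β)) = 3/4 → 1/4 = 1/2
¬β = ¬3/4 = 1/4
¬β → β = 1/4 → 3/4 = 1
β ∨ β = 3/4 ∨ 3/4 = 3/4
(β ∨ β) ↔ α = 3/4 ↔ 1/2 = 3/4
β ∨ β = 3/4 ∨ 3/4 = 3/4
¬(β ∨ β) = ¬3/4 = 1/4
((β ∨ β) ↔ α) → ¬(β ∨ β) = 3/4 → 1/4 = 1/2
(¬β → β) ↔ (((β ∨ β) ↔ α) → ¬(β ∨ β)) = 1 ↔ 1/2 = 1/2
¬((¬β → β) ↔ (((β ∨ β) ↔ α) → ¬(β ∨ β))) = ¬1/2 = 1/2
β → β = 3/4 → 3/4 = 1
(β → β) → α = 1 → 1/2 = 1/2
¬β = ¬3/4 = 1/4
((β → β) → α) → ¬β = 1/2 → 1/4 = 3/4
β ∨ α = 3/4 ∨ 1/2 = 3/4
(β ∨ α) ↔ α = 3/4 ↔ 1/2 = 3/4
(((β → β) → α) → ¬β) ∨ ((β ∨ α) ↔ α) = 3/4 ∨ 3/4 = 3/4
¬((((β → β) → α) → ¬β) ∨ ((β ∨ α) ↔ α)) = ¬3/4 = 1/4
¬((¬β → β) ↔ (((β ∨ β) ↔ α) → ¬(β ∨ β))) → ¬((((β → β) → α) → ¬β) ∨ ((β ∨ α) ↔ α)) = 1/2 → 1/4 = 3/4
(((β → (α ∨ α)) ∨ β) → ¬(α ↔ (β ∧ ¬β))) ↔ (¬((¬β → β) ↔ (((β ∨ β) ↔ α) → ¬(β ∨ β))) → ¬((((β → β) → α) → ¬β) ∨ ((β ∨ α) ↔ α))) = 1/2 ↔ 3/4 = 3/4

3/4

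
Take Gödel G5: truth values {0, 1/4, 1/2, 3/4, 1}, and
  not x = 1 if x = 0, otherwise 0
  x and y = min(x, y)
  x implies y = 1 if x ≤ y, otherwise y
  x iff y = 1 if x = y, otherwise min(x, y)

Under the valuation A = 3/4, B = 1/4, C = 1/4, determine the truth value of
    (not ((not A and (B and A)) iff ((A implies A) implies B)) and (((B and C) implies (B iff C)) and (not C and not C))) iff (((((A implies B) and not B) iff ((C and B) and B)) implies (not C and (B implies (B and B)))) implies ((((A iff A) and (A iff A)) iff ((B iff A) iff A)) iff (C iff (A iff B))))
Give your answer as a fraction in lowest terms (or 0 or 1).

not A = not 3/4 = 0
B and A = 1/4 and 3/4 = 1/4
not A and (B and A) = 0 and 1/4 = 0
A implies A = 3/4 implies 3/4 = 1
(A implies A) implies B = 1 implies 1/4 = 1/4
(not A and (B and A)) iff ((A implies A) implies B) = 0 iff 1/4 = 0
not ((not A and (B and A)) iff ((A implies A) implies B)) = not 0 = 1
B and C = 1/4 and 1/4 = 1/4
B iff C = 1/4 iff 1/4 = 1
(B and C) implies (B iff C) = 1/4 implies 1 = 1
not C = not 1/4 = 0
not C = not 1/4 = 0
not C and not C = 0 and 0 = 0
((B and C) implies (B iff C)) and (not C and not C) = 1 and 0 = 0
not ((not A and (B and A)) iff ((A implies A) implies B)) and (((B and C) implies (B iff C)) and (not C and not C)) = 1 and 0 = 0
A implies B = 3/4 implies 1/4 = 1/4
not B = not 1/4 = 0
(A implies B) and not B = 1/4 and 0 = 0
C and B = 1/4 and 1/4 = 1/4
(C and B) and B = 1/4 and 1/4 = 1/4
((A implies B) and not B) iff ((C and B) and B) = 0 iff 1/4 = 0
not C = not 1/4 = 0
B and B = 1/4 and 1/4 = 1/4
B implies (B and B) = 1/4 implies 1/4 = 1
not C and (B implies (B and B)) = 0 and 1 = 0
(((A implies B) and not B) iff ((C and B) and B)) implies (not C and (B implies (B and B))) = 0 implies 0 = 1
A iff A = 3/4 iff 3/4 = 1
A iff A = 3/4 iff 3/4 = 1
(A iff A) and (A iff A) = 1 and 1 = 1
B iff A = 1/4 iff 3/4 = 1/4
(B iff A) iff A = 1/4 iff 3/4 = 1/4
((A iff A) and (A iff A)) iff ((B iff A) iff A) = 1 iff 1/4 = 1/4
A iff B = 3/4 iff 1/4 = 1/4
C iff (A iff B) = 1/4 iff 1/4 = 1
(((A iff A) and (A iff A)) iff ((B iff A) iff A)) iff (C iff (A iff B)) = 1/4 iff 1 = 1/4
((((A implies B) and not B) iff ((C and B) and B)) implies (not C and (B implies (B and B)))) implies ((((A iff A) and (A iff A)) iff ((B iff A) iff A)) iff (C iff (A iff B))) = 1 implies 1/4 = 1/4
(not ((not A and (B and A)) iff ((A implies A) implies B)) and (((B and C) implies (B iff C)) and (not C and not C))) iff (((((A implies B) and not B) iff ((C and B) and B)) implies (not C and (B implies (B and B)))) implies ((((A iff A) and (A iff A)) iff ((B iff A) iff A)) iff (C iff (A iff B)))) = 0 iff 1/4 = 0

0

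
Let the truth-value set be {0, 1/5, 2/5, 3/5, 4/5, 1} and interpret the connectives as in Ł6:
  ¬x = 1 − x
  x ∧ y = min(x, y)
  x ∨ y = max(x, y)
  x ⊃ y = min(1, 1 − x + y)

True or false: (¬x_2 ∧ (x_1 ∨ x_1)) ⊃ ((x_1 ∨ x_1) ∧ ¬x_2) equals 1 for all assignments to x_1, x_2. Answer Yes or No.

At x_1 = 1/5, x_2 = 3/5, for instance:
¬x_2 = ¬3/5 = 2/5
x_1 ∨ x_1 = 1/5 ∨ 1/5 = 1/5
¬x_2 ∧ (x_1 ∨ x_1) = 2/5 ∧ 1/5 = 1/5
(x_1 ∨ x_1) ∧ ¬x_2 = 1/5 ∧ 2/5 = 1/5
(¬x_2 ∧ (x_1 ∨ x_1)) ⊃ ((x_1 ∨ x_1) ∧ ¬x_2) = 1/5 ⊃ 1/5 = 1
and checking the remaining 35 assignments likewise gives ≥ 1 in every case.

Yes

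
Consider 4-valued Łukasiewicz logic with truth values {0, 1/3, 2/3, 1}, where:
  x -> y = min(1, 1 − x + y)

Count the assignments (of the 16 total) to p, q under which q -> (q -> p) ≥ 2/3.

14

p = 0, q = 0 ↦ 1  ≥
p = 0, q = 1/3 ↦ 1  ≥
p = 0, q = 2/3 ↦ 2/3  ≥
p = 0, q = 1 ↦ 0  <
p = 1/3, q = 0 ↦ 1  ≥
p = 1/3, q = 1/3 ↦ 1  ≥
p = 1/3, q = 2/3 ↦ 1  ≥
p = 1/3, q = 1 ↦ 1/3  <
p = 2/3, q = 0 ↦ 1  ≥
p = 2/3, q = 1/3 ↦ 1  ≥
p = 2/3, q = 2/3 ↦ 1  ≥
p = 2/3, q = 1 ↦ 2/3  ≥
p = 1, q = 0 ↦ 1  ≥
p = 1, q = 1/3 ↦ 1  ≥
p = 1, q = 2/3 ↦ 1  ≥
p = 1, q = 1 ↦ 1  ≥
So 14 of the 16 assignments meet the threshold.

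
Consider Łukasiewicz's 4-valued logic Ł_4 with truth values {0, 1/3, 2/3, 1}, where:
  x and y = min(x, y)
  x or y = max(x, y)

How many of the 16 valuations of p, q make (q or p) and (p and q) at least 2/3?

p = 0, q = 0 ↦ 0  <
p = 0, q = 1/3 ↦ 0  <
p = 0, q = 2/3 ↦ 0  <
p = 0, q = 1 ↦ 0  <
p = 1/3, q = 0 ↦ 0  <
p = 1/3, q = 1/3 ↦ 1/3  <
p = 1/3, q = 2/3 ↦ 1/3  <
p = 1/3, q = 1 ↦ 1/3  <
p = 2/3, q = 0 ↦ 0  <
p = 2/3, q = 1/3 ↦ 1/3  <
p = 2/3, q = 2/3 ↦ 2/3  ≥
p = 2/3, q = 1 ↦ 2/3  ≥
p = 1, q = 0 ↦ 0  <
p = 1, q = 1/3 ↦ 1/3  <
p = 1, q = 2/3 ↦ 2/3  ≥
p = 1, q = 1 ↦ 1  ≥
So 4 of the 16 assignments meet the threshold.

4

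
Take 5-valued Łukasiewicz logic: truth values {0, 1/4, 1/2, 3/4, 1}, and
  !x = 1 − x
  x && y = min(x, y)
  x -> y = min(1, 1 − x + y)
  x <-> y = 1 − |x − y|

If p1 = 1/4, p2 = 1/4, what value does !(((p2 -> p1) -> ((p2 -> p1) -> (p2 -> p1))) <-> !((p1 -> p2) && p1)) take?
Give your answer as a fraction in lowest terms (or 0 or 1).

p2 -> p1 = 1/4 -> 1/4 = 1
p2 -> p1 = 1/4 -> 1/4 = 1
p2 -> p1 = 1/4 -> 1/4 = 1
(p2 -> p1) -> (p2 -> p1) = 1 -> 1 = 1
(p2 -> p1) -> ((p2 -> p1) -> (p2 -> p1)) = 1 -> 1 = 1
p1 -> p2 = 1/4 -> 1/4 = 1
(p1 -> p2) && p1 = 1 && 1/4 = 1/4
!((p1 -> p2) && p1) = !1/4 = 3/4
((p2 -> p1) -> ((p2 -> p1) -> (p2 -> p1))) <-> !((p1 -> p2) && p1) = 1 <-> 3/4 = 3/4
!(((p2 -> p1) -> ((p2 -> p1) -> (p2 -> p1))) <-> !((p1 -> p2) && p1)) = !3/4 = 1/4

1/4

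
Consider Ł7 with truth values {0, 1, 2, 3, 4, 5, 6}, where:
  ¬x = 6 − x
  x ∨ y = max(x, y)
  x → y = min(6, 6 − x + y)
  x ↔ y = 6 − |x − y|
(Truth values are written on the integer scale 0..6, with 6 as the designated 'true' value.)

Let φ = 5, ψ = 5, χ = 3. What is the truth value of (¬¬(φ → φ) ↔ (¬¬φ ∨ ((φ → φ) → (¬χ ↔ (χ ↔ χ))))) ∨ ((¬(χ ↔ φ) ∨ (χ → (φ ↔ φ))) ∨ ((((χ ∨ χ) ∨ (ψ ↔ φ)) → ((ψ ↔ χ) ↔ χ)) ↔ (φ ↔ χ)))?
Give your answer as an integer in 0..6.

φ → φ = 5 → 5 = 6
¬(φ → φ) = ¬6 = 0
¬¬(φ → φ) = ¬0 = 6
¬φ = ¬5 = 1
¬¬φ = ¬1 = 5
φ → φ = 5 → 5 = 6
¬χ = ¬3 = 3
χ ↔ χ = 3 ↔ 3 = 6
¬χ ↔ (χ ↔ χ) = 3 ↔ 6 = 3
(φ → φ) → (¬χ ↔ (χ ↔ χ)) = 6 → 3 = 3
¬¬φ ∨ ((φ → φ) → (¬χ ↔ (χ ↔ χ))) = 5 ∨ 3 = 5
¬¬(φ → φ) ↔ (¬¬φ ∨ ((φ → φ) → (¬χ ↔ (χ ↔ χ)))) = 6 ↔ 5 = 5
χ ↔ φ = 3 ↔ 5 = 4
¬(χ ↔ φ) = ¬4 = 2
φ ↔ φ = 5 ↔ 5 = 6
χ → (φ ↔ φ) = 3 → 6 = 6
¬(χ ↔ φ) ∨ (χ → (φ ↔ φ)) = 2 ∨ 6 = 6
χ ∨ χ = 3 ∨ 3 = 3
ψ ↔ φ = 5 ↔ 5 = 6
(χ ∨ χ) ∨ (ψ ↔ φ) = 3 ∨ 6 = 6
ψ ↔ χ = 5 ↔ 3 = 4
(ψ ↔ χ) ↔ χ = 4 ↔ 3 = 5
((χ ∨ χ) ∨ (ψ ↔ φ)) → ((ψ ↔ χ) ↔ χ) = 6 → 5 = 5
φ ↔ χ = 5 ↔ 3 = 4
(((χ ∨ χ) ∨ (ψ ↔ φ)) → ((ψ ↔ χ) ↔ χ)) ↔ (φ ↔ χ) = 5 ↔ 4 = 5
(¬(χ ↔ φ) ∨ (χ → (φ ↔ φ))) ∨ ((((χ ∨ χ) ∨ (ψ ↔ φ)) → ((ψ ↔ χ) ↔ χ)) ↔ (φ ↔ χ)) = 6 ∨ 5 = 6
(¬¬(φ → φ) ↔ (¬¬φ ∨ ((φ → φ) → (¬χ ↔ (χ ↔ χ))))) ∨ ((¬(χ ↔ φ) ∨ (χ → (φ ↔ φ))) ∨ ((((χ ∨ χ) ∨ (ψ ↔ φ)) → ((ψ ↔ χ) ↔ χ)) ↔ (φ ↔ χ))) = 5 ∨ 6 = 6

6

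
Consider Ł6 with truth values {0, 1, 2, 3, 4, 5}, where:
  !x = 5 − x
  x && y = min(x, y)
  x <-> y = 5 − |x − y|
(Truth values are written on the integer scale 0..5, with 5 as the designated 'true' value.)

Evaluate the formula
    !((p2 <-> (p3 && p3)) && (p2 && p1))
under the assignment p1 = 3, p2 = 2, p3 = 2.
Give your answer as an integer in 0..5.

3

p3 && p3 = 2 && 2 = 2
p2 <-> (p3 && p3) = 2 <-> 2 = 5
p2 && p1 = 2 && 3 = 2
(p2 <-> (p3 && p3)) && (p2 && p1) = 5 && 2 = 2
!((p2 <-> (p3 && p3)) && (p2 && p1)) = !2 = 3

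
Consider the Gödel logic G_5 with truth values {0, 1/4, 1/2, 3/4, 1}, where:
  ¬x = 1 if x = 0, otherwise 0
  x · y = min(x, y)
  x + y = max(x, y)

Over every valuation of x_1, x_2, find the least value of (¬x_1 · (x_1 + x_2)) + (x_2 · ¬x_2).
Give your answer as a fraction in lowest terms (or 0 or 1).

Take x_1 = 0, x_2 = 0:
¬x_1 = ¬0 = 1
x_1 + x_2 = 0 + 0 = 0
¬x_1 · (x_1 + x_2) = 1 · 0 = 0
¬x_2 = ¬0 = 1
x_2 · ¬x_2 = 0 · 1 = 0
(¬x_1 · (x_1 + x_2)) + (x_2 · ¬x_2) = 0 + 0 = 0
No assignment yields a value below 0, so this is the minimum.

0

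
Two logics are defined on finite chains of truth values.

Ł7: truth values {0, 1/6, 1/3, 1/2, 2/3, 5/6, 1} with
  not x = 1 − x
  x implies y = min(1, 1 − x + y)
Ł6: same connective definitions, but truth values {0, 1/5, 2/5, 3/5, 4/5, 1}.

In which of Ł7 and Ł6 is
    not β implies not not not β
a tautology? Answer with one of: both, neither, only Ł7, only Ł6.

In Ł7: every assignment gives 1 — tautology.
In Ł6: every assignment gives 1 — tautology.

both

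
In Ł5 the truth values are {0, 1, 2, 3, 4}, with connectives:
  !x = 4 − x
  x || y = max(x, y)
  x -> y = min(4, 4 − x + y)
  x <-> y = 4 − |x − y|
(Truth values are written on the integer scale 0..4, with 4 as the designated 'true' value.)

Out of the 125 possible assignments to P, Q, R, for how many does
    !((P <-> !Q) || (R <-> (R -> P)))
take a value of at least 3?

value 4: 3 assignments (counts)
value 3: 10 assignments (counts)
value 2: 28 assignments
value 1: 47 assignments
value 0: 37 assignments
So 13 of the 125 assignments meet the threshold.

13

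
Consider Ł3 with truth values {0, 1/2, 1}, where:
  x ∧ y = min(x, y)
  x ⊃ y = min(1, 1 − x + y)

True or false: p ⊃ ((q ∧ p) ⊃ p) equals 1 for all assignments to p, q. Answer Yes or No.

p = 0, q = 0 ↦ 1
p = 0, q = 1/2 ↦ 1
p = 0, q = 1 ↦ 1
p = 1/2, q = 0 ↦ 1
p = 1/2, q = 1/2 ↦ 1
p = 1/2, q = 1 ↦ 1
p = 1, q = 0 ↦ 1
p = 1, q = 1/2 ↦ 1
p = 1, q = 1 ↦ 1
Every assignment gives a value ≥ 1.

Yes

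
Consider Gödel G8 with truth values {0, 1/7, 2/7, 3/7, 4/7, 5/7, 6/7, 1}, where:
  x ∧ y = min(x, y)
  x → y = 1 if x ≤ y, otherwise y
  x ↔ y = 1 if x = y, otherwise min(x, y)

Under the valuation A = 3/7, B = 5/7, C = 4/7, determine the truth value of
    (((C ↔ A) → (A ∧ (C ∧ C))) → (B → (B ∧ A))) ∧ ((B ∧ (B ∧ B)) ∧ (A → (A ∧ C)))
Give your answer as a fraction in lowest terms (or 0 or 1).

3/7

C ↔ A = 4/7 ↔ 3/7 = 3/7
C ∧ C = 4/7 ∧ 4/7 = 4/7
A ∧ (C ∧ C) = 3/7 ∧ 4/7 = 3/7
(C ↔ A) → (A ∧ (C ∧ C)) = 3/7 → 3/7 = 1
B ∧ A = 5/7 ∧ 3/7 = 3/7
B → (B ∧ A) = 5/7 → 3/7 = 3/7
((C ↔ A) → (A ∧ (C ∧ C))) → (B → (B ∧ A)) = 1 → 3/7 = 3/7
B ∧ B = 5/7 ∧ 5/7 = 5/7
B ∧ (B ∧ B) = 5/7 ∧ 5/7 = 5/7
A ∧ C = 3/7 ∧ 4/7 = 3/7
A → (A ∧ C) = 3/7 → 3/7 = 1
(B ∧ (B ∧ B)) ∧ (A → (A ∧ C)) = 5/7 ∧ 1 = 5/7
(((C ↔ A) → (A ∧ (C ∧ C))) → (B → (B ∧ A))) ∧ ((B ∧ (B ∧ B)) ∧ (A → (A ∧ C))) = 3/7 ∧ 5/7 = 3/7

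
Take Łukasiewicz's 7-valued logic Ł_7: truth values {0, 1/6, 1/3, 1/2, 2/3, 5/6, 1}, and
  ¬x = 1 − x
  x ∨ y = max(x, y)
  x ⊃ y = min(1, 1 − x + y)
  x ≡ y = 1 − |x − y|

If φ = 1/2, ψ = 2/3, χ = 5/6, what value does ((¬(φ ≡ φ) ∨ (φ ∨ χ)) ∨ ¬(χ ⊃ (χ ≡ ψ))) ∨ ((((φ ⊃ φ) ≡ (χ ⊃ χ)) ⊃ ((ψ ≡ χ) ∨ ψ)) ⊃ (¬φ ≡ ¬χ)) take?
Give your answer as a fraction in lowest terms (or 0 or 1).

5/6

φ ≡ φ = 1/2 ≡ 1/2 = 1
¬(φ ≡ φ) = ¬1 = 0
φ ∨ χ = 1/2 ∨ 5/6 = 5/6
¬(φ ≡ φ) ∨ (φ ∨ χ) = 0 ∨ 5/6 = 5/6
χ ≡ ψ = 5/6 ≡ 2/3 = 5/6
χ ⊃ (χ ≡ ψ) = 5/6 ⊃ 5/6 = 1
¬(χ ⊃ (χ ≡ ψ)) = ¬1 = 0
(¬(φ ≡ φ) ∨ (φ ∨ χ)) ∨ ¬(χ ⊃ (χ ≡ ψ)) = 5/6 ∨ 0 = 5/6
φ ⊃ φ = 1/2 ⊃ 1/2 = 1
χ ⊃ χ = 5/6 ⊃ 5/6 = 1
(φ ⊃ φ) ≡ (χ ⊃ χ) = 1 ≡ 1 = 1
ψ ≡ χ = 2/3 ≡ 5/6 = 5/6
(ψ ≡ χ) ∨ ψ = 5/6 ∨ 2/3 = 5/6
((φ ⊃ φ) ≡ (χ ⊃ χ)) ⊃ ((ψ ≡ χ) ∨ ψ) = 1 ⊃ 5/6 = 5/6
¬φ = ¬1/2 = 1/2
¬χ = ¬5/6 = 1/6
¬φ ≡ ¬χ = 1/2 ≡ 1/6 = 2/3
(((φ ⊃ φ) ≡ (χ ⊃ χ)) ⊃ ((ψ ≡ χ) ∨ ψ)) ⊃ (¬φ ≡ ¬χ) = 5/6 ⊃ 2/3 = 5/6
((¬(φ ≡ φ) ∨ (φ ∨ χ)) ∨ ¬(χ ⊃ (χ ≡ ψ))) ∨ ((((φ ⊃ φ) ≡ (χ ⊃ χ)) ⊃ ((ψ ≡ χ) ∨ ψ)) ⊃ (¬φ ≡ ¬χ)) = 5/6 ∨ 5/6 = 5/6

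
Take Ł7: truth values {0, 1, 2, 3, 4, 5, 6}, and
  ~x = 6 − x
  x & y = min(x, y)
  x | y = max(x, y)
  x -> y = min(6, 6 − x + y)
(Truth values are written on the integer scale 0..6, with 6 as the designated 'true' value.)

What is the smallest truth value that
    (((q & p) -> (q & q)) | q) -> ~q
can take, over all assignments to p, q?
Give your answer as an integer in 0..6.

0

Take p = 0, q = 6:
q & p = 6 & 0 = 0
q & q = 6 & 6 = 6
(q & p) -> (q & q) = 0 -> 6 = 6
((q & p) -> (q & q)) | q = 6 | 6 = 6
~q = ~6 = 0
(((q & p) -> (q & q)) | q) -> ~q = 6 -> 0 = 0
No assignment yields a value below 0, so this is the minimum.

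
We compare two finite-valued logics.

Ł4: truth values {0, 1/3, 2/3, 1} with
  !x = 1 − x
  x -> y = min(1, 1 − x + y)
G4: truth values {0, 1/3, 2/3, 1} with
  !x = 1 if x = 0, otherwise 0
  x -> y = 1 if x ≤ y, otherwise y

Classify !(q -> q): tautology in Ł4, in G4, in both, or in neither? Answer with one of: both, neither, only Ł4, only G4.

neither

In Ł4: at q = 0 the value is 0 — not a tautology.
In G4: at q = 0 the value is 0 — not a tautology.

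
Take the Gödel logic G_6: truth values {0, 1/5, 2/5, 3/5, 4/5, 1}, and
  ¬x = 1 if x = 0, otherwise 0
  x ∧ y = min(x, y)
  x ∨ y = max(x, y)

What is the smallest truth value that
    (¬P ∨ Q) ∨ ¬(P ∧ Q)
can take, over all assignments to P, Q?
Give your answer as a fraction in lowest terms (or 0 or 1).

Take P = 1/5, Q = 1/5:
¬P = ¬1/5 = 0
¬P ∨ Q = 0 ∨ 1/5 = 1/5
P ∧ Q = 1/5 ∧ 1/5 = 1/5
¬(P ∧ Q) = ¬1/5 = 0
(¬P ∨ Q) ∨ ¬(P ∧ Q) = 1/5 ∨ 0 = 1/5
No assignment yields a value below 1/5, so this is the minimum.

1/5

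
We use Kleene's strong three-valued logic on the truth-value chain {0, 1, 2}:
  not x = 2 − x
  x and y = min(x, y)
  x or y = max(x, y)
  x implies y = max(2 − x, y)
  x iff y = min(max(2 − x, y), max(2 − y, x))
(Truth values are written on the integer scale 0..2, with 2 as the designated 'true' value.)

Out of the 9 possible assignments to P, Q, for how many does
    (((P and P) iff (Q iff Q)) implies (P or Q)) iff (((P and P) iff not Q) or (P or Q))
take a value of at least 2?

P = 0, Q = 0 ↦ 0  <
P = 0, Q = 1 ↦ 1  <
P = 0, Q = 2 ↦ 2  ≥
P = 1, Q = 0 ↦ 1  <
P = 1, Q = 1 ↦ 1  <
P = 1, Q = 2 ↦ 2  ≥
P = 2, Q = 0 ↦ 2  ≥
P = 2, Q = 1 ↦ 2  ≥
P = 2, Q = 2 ↦ 2  ≥
So 5 of the 9 assignments meet the threshold.

5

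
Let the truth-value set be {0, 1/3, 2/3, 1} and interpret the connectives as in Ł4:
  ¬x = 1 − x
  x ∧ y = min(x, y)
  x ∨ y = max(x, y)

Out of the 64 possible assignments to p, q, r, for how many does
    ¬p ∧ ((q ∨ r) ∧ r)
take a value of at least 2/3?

value 1: 4 assignments (counts)
value 2/3: 12 assignments (counts)
value 1/3: 20 assignments
value 0: 28 assignments
So 16 of the 64 assignments meet the threshold.

16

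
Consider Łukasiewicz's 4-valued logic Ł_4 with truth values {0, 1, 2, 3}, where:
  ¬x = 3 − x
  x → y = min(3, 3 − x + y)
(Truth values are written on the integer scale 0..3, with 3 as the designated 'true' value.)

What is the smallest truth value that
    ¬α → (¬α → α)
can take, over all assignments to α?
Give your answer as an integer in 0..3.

Take α = 0:
¬α = ¬0 = 3
¬α = ¬0 = 3
¬α → α = 3 → 0 = 0
¬α → (¬α → α) = 3 → 0 = 0
No assignment yields a value below 0, so this is the minimum.

0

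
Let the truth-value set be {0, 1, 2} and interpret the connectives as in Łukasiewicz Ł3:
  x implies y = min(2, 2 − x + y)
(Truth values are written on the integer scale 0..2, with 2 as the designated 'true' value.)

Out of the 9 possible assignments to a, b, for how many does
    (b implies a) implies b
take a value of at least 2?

4

a = 0, b = 0 ↦ 0  <
a = 0, b = 1 ↦ 2  ≥
a = 0, b = 2 ↦ 2  ≥
a = 1, b = 0 ↦ 0  <
a = 1, b = 1 ↦ 1  <
a = 1, b = 2 ↦ 2  ≥
a = 2, b = 0 ↦ 0  <
a = 2, b = 1 ↦ 1  <
a = 2, b = 2 ↦ 2  ≥
So 4 of the 9 assignments meet the threshold.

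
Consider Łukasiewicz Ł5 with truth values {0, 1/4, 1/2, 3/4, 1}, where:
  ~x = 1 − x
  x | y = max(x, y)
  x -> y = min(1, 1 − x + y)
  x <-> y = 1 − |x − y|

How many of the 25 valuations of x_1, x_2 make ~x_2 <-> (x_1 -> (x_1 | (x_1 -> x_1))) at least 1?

value 1: 5 assignments (counts)
value 3/4: 5 assignments
value 1/2: 5 assignments
value 1/4: 5 assignments
value 0: 5 assignments
So 5 of the 25 assignments meet the threshold.

5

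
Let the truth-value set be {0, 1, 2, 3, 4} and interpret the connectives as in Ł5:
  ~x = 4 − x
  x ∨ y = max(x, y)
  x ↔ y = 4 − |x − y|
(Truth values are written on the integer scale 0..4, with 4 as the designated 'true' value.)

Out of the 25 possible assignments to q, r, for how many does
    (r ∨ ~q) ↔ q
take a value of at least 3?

value 4: 5 assignments (counts)
value 3: 4 assignments (counts)
value 2: 8 assignments
value 1: 2 assignments
value 0: 6 assignments
So 9 of the 25 assignments meet the threshold.

9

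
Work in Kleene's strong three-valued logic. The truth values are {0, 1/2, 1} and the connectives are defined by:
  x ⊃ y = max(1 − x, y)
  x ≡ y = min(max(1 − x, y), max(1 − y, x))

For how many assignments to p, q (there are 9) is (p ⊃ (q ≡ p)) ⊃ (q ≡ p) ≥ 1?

p = 0, q = 0 ↦ 1  ≥
p = 0, q = 1/2 ↦ 1/2  <
p = 0, q = 1 ↦ 0  <
p = 1/2, q = 0 ↦ 1/2  <
p = 1/2, q = 1/2 ↦ 1/2  <
p = 1/2, q = 1 ↦ 1/2  <
p = 1, q = 0 ↦ 1  ≥
p = 1, q = 1/2 ↦ 1/2  <
p = 1, q = 1 ↦ 1  ≥
So 3 of the 9 assignments meet the threshold.

3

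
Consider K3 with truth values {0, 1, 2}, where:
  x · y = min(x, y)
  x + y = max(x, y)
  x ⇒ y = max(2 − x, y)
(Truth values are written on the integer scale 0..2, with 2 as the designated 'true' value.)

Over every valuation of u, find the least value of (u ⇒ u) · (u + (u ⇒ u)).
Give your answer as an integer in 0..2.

1

Take u = 1:
u ⇒ u = 1 ⇒ 1 = 1
u ⇒ u = 1 ⇒ 1 = 1
u + (u ⇒ u) = 1 + 1 = 1
(u ⇒ u) · (u + (u ⇒ u)) = 1 · 1 = 1
No assignment yields a value below 1, so this is the minimum.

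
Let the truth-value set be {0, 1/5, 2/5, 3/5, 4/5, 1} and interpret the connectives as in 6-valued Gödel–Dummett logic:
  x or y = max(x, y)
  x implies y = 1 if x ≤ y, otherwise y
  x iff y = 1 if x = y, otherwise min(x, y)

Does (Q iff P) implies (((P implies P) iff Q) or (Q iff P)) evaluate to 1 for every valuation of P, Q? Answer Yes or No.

At P = 3/5, Q = 2/5, for instance:
Q iff P = 2/5 iff 3/5 = 2/5
P implies P = 3/5 implies 3/5 = 1
(P implies P) iff Q = 1 iff 2/5 = 2/5
((P implies P) iff Q) or (Q iff P) = 2/5 or 2/5 = 2/5
(Q iff P) implies (((P implies P) iff Q) or (Q iff P)) = 2/5 implies 2/5 = 1
and checking the remaining 35 assignments likewise gives ≥ 1 in every case.

Yes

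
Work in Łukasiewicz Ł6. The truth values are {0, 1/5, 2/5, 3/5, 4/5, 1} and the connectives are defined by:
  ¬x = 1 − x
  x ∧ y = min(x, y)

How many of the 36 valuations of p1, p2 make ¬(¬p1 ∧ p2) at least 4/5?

value 1: 11 assignments (counts)
value 4/5: 9 assignments (counts)
value 3/5: 7 assignments
value 2/5: 5 assignments
value 1/5: 3 assignments
value 0: 1 assignment
So 20 of the 36 assignments meet the threshold.

20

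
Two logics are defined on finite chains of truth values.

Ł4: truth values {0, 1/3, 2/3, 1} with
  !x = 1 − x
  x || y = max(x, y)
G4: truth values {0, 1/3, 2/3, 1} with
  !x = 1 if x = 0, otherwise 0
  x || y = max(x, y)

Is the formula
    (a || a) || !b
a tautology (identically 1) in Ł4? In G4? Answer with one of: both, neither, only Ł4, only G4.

In Ł4: at a = 0, b = 1/3 the value is 2/3 — not a tautology.
In G4: at a = 0, b = 1/3 the value is 0 — not a tautology.

neither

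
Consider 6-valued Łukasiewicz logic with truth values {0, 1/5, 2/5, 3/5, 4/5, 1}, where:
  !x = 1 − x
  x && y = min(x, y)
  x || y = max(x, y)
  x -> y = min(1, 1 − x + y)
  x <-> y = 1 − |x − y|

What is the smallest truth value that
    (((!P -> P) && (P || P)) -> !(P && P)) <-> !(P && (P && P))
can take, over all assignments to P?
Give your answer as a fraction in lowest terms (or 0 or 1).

Take P = 2/5:
!P = !2/5 = 3/5
!P -> P = 3/5 -> 2/5 = 4/5
P || P = 2/5 || 2/5 = 2/5
(!P -> P) && (P || P) = 4/5 && 2/5 = 2/5
P && P = 2/5 && 2/5 = 2/5
!(P && P) = !2/5 = 3/5
((!P -> P) && (P || P)) -> !(P && P) = 2/5 -> 3/5 = 1
P && P = 2/5 && 2/5 = 2/5
P && (P && P) = 2/5 && 2/5 = 2/5
!(P && (P && P)) = !2/5 = 3/5
(((!P -> P) && (P || P)) -> !(P && P)) <-> !(P && (P && P)) = 1 <-> 3/5 = 3/5
No assignment yields a value below 3/5, so this is the minimum.

3/5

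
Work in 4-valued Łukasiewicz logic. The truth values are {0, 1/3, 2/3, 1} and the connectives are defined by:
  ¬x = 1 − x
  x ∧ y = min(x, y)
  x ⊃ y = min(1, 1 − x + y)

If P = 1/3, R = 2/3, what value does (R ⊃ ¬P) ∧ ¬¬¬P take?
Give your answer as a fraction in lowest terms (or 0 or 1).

2/3

¬P = ¬1/3 = 2/3
R ⊃ ¬P = 2/3 ⊃ 2/3 = 1
¬P = ¬1/3 = 2/3
¬¬P = ¬2/3 = 1/3
¬¬¬P = ¬1/3 = 2/3
(R ⊃ ¬P) ∧ ¬¬¬P = 1 ∧ 2/3 = 2/3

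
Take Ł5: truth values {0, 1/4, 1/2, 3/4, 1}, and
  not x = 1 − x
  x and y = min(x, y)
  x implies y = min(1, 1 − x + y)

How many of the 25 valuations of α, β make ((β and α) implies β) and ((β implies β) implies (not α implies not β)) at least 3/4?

19

value 1: 15 assignments (counts)
value 3/4: 4 assignments (counts)
value 1/2: 3 assignments
value 1/4: 2 assignments
value 0: 1 assignment
So 19 of the 25 assignments meet the threshold.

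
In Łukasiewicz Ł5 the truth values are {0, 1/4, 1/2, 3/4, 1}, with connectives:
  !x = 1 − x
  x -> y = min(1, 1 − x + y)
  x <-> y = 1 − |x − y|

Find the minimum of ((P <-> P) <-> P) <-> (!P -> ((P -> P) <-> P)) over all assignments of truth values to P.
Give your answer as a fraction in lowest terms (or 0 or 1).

1/2

Take P = 1/2:
P <-> P = 1/2 <-> 1/2 = 1
(P <-> P) <-> P = 1 <-> 1/2 = 1/2
!P = !1/2 = 1/2
P -> P = 1/2 -> 1/2 = 1
(P -> P) <-> P = 1 <-> 1/2 = 1/2
!P -> ((P -> P) <-> P) = 1/2 -> 1/2 = 1
((P <-> P) <-> P) <-> (!P -> ((P -> P) <-> P)) = 1/2 <-> 1 = 1/2
No assignment yields a value below 1/2, so this is the minimum.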